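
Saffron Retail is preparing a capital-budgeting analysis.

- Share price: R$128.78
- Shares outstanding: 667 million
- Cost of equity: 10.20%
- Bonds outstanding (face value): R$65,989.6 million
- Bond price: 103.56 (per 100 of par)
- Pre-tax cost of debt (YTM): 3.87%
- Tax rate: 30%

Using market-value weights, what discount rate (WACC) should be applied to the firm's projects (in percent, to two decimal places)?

6.88%

Market value of equity E = 128.78 × 667m = 85896.26m. Market value of debt D = 65989.6m × 103.56/100 = 68338.82976m.
Total capital V = 85896.26 + 68338.82976 = 154235.08976.
Equity: weight = 85896.26/154235.08976 = 0.5569; cost = 10.2%.
Bonds outstanding: weight = 68338.82976/154235.08976 = 0.4431; after-tax cost = 3.87% × (1 − 30%) = 2.7090%.
WACC = 0.5569 × 10.2000% + 0.4431 × 2.7090% = 6.8809%.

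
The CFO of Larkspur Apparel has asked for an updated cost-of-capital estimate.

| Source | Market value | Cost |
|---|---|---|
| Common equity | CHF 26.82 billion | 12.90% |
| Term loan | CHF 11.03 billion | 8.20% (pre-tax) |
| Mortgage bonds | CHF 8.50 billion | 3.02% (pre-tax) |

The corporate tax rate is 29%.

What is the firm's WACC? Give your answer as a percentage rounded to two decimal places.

9.24%

Total capital V = 26.82 + 11.03 + 8.5 = 46.35.
Equity: weight = 26.82/46.35 = 0.5786; cost = 12.9%.
Term loan: weight = 11.03/46.35 = 0.2380; after-tax cost = 8.2% × (1 − 29%) = 5.8220%.
Mortgage bonds: weight = 8.5/46.35 = 0.1834; after-tax cost = 3.02% × (1 − 29%) = 2.1442%.
WACC = 0.5786 × 12.9000% + 0.2380 × 5.8220% + 0.1834 × 2.1442% = 9.2432%.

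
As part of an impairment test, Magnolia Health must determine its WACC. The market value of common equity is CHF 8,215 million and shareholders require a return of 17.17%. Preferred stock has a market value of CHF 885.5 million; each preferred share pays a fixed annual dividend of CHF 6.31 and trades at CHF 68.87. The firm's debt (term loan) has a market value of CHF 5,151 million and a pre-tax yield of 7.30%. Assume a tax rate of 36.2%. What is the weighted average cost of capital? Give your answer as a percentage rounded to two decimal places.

12.15%

Cost of preferred: Rp = 6.31 / 68.87 = 9.1622%.
Total capital V = 8215 + 885.5 + 5151 = 14251.5.
Equity: weight = 8215/14251.5 = 0.5764; cost = 17.17%.
Preferred: weight = 885.5/14251.5 = 0.0621; cost = 9.1622%.
Term loan: weight = 5151/14251.5 = 0.3614; after-tax cost = 7.3% × (1 − 36.2%) = 4.6574%.
WACC = 0.5764 × 17.1700% + 0.0621 × 9.1622% + 0.3614 × 4.6574% = 12.1499%.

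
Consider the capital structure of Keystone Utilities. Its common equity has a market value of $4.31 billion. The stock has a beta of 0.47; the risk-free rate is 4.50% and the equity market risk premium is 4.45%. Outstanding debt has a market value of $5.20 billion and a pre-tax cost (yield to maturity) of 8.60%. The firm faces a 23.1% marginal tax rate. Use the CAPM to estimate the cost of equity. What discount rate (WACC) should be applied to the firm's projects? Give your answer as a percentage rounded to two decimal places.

Cost of equity via CAPM: Re = 4.5% + 0.47 × 4.45% = 6.5915%.
Total capital V = 4.31 + 5.2 = 9.51.
Equity: weight = 4.31/9.51 = 0.4532; cost = 6.5915%.
Debt: weight = 5.2/9.51 = 0.5468; after-tax cost = 8.6% × (1 − 23.1%) = 6.6134%.
WACC = 0.4532 × 6.5915% + 0.5468 × 6.6134% = 6.6035%.

6.60%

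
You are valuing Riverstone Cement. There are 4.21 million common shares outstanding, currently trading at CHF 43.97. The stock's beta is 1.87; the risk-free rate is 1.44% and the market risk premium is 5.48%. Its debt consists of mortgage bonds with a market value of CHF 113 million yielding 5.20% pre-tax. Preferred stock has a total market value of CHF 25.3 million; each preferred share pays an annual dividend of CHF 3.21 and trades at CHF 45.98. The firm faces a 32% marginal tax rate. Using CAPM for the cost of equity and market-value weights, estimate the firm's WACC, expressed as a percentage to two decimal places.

Cost of equity via CAPM: Re = 1.44% + 1.87 × 5.48% = 11.6876%.
Cost of preferred: Rp = 3.21 / 45.98 = 6.9813%.
Market value of equity E = 43.97 × 4.21m = 185.1137m.
Total capital V = 185.1137 + 25.3 + 113 = 323.4137.
Equity: weight = 185.1137/323.4137 = 0.5724; cost = 11.6876%.
Preferred: weight = 25.3/323.4137 = 0.0782; cost = 6.9813%.
Mortgage bonds: weight = 113/323.4137 = 0.3494; after-tax cost = 5.2% × (1 − 32%) = 3.5360%.
WACC = 0.5724 × 11.6876% + 0.0782 × 6.9813% + 0.3494 × 3.5360% = 8.4713%.

8.47%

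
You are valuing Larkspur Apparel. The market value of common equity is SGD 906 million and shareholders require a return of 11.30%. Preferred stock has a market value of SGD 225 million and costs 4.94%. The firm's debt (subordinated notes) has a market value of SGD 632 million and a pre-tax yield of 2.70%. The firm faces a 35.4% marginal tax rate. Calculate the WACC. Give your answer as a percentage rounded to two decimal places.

7.06%

Total capital V = 906 + 225 + 632 = 1763.
Equity: weight = 906/1763 = 0.5139; cost = 11.3%.
Preferred: weight = 225/1763 = 0.1276; cost = 4.94%.
Subordinated notes: weight = 632/1763 = 0.3585; after-tax cost = 2.7% × (1 − 35.4%) = 1.7442%.
WACC = 0.5139 × 11.3000% + 0.1276 × 4.9400% + 0.3585 × 1.7442% = 7.0628%.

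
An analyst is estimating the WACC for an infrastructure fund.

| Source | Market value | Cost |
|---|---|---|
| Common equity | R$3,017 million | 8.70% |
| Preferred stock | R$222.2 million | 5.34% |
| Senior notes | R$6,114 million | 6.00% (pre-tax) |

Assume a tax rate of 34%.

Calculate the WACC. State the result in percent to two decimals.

Total capital V = 3017 + 222.2 + 6114 = 9353.2.
Equity: weight = 3017/9353.2 = 0.3226; cost = 8.7%.
Preferred: weight = 222.2/9353.2 = 0.0238; cost = 5.34%.
Senior notes: weight = 6114/9353.2 = 0.6537; after-tax cost = 6% × (1 − 34%) = 3.9600%.
WACC = 0.3226 × 8.7000% + 0.0238 × 5.3400% + 0.6537 × 3.9600% = 5.5217%.

5.52%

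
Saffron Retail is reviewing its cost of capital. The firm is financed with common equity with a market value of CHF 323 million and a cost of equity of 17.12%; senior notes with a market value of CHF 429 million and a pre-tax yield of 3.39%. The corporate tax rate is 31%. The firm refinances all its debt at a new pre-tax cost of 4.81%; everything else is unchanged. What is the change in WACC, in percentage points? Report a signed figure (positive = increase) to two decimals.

Current WACC:
Total capital V = 323 + 429 = 752.
Equity: weight = 323/752 = 0.4295; cost = 17.12%.
Senior notes: weight = 429/752 = 0.5705; after-tax cost = 3.39% × (1 − 31%) = 2.3391%.
WACC = 0.4295 × 17.1200% + 0.5705 × 2.3391% = 8.6878%.
After the change:
Total capital V = 323 + 429 = 752.
Equity: weight = 323/752 = 0.4295; cost = 17.12%.
Senior notes: weight = 429/752 = 0.5705; after-tax cost = 4.81% × (1 − 31%) = 3.3189%.
WACC = 0.4295 × 17.1200% + 0.5705 × 3.3189% = 9.2468%.
Change in WACC = 9.2468% − 8.6878% = 0.5590 pp.

+0.56 pp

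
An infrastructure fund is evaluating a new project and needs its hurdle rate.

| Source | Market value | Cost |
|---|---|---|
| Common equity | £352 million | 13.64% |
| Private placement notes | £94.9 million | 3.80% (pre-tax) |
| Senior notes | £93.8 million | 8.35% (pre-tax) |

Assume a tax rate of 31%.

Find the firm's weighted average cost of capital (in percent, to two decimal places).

Total capital V = 352 + 94.9 + 93.8 = 540.7.
Equity: weight = 352/540.7 = 0.6510; cost = 13.64%.
Private placement notes: weight = 94.9/540.7 = 0.1755; after-tax cost = 3.8% × (1 − 31%) = 2.6220%.
Senior notes: weight = 93.8/540.7 = 0.1735; after-tax cost = 8.35% × (1 − 31%) = 5.7615%.
WACC = 0.6510 × 13.6400% + 0.1755 × 2.6220% + 0.1735 × 5.7615% = 10.3394%.

10.34%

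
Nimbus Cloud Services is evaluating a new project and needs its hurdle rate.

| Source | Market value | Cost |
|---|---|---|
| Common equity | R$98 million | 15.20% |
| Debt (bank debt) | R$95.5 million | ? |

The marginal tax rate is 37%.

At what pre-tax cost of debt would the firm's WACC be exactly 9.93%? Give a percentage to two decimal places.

Total capital V = 98 + 95.5 = 193.5.
Equity weight = 98/193.5 = 0.5065.
Bank debt weight = 95.5/193.5 = 0.4935.
Equity contribution = 0.5065 × 15.2% = 7.6982%.
Remaining for debt = 9.93% − 7.6982% = 2.2318%.
Rd × (1 − 37%) × 0.4935 = 2.2318%  ⇒  Rd = 7.1778%.

7.18%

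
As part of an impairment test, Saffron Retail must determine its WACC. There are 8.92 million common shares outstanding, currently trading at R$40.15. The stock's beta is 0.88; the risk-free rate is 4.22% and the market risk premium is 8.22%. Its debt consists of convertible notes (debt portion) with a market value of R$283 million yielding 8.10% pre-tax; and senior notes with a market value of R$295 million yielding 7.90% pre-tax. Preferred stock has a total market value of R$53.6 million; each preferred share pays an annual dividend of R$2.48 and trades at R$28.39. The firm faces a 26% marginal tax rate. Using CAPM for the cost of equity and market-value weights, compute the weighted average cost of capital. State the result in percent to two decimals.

Cost of equity via CAPM: Re = 4.22% + 0.88 × 8.22% = 11.4536%.
Cost of preferred: Rp = 2.48 / 28.39 = 8.7355%.
Market value of equity E = 40.15 × 8.92m = 358.138m.
Total capital V = 358.138 + 53.6 + 283 + 295 = 989.738.
Equity: weight = 358.138/989.738 = 0.3619; cost = 11.4536%.
Preferred: weight = 53.6/989.738 = 0.0542; cost = 8.7355%.
Convertible notes (debt portion): weight = 283/989.738 = 0.2859; after-tax cost = 8.1% × (1 − 26%) = 5.9940%.
Senior notes: weight = 295/989.738 = 0.2981; after-tax cost = 7.9% × (1 − 26%) = 5.8460%.
WACC = 0.3619 × 11.4536% + 0.0542 × 8.7355% + 0.2859 × 5.9940% + 0.2981 × 5.8460% = 8.0739%.

8.07%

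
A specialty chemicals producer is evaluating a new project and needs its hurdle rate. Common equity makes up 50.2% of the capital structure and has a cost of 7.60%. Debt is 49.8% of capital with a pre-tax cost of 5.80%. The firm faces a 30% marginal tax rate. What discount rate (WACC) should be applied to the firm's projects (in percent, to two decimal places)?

5.84%

After-tax cost of debt = 5.8% × (1 − 30%) = 4.0600%.
WACC = 0.502 × 7.6000% + 0.498 × 4.0600% = 5.8371%.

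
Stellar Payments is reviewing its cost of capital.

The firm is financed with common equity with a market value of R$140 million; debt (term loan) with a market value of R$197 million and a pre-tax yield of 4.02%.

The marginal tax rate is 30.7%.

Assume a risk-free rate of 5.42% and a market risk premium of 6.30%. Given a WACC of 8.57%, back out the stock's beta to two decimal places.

1.79

Total capital V = 140 + 197 = 337.
Equity weight = 140/337 = 0.4154.
Term loan weight = 197/337 = 0.5846.
Debt contribution = 0.5846 × 4.02% × (1 − 30.7%) = 1.6285%.
Required equity contribution = 8.57% − 1.6285% = 6.9415%  ⇒  Re = 16.7091%.
CAPM: 16.7091% = 5.42% + β × 6.3%  ⇒  β = 1.7919.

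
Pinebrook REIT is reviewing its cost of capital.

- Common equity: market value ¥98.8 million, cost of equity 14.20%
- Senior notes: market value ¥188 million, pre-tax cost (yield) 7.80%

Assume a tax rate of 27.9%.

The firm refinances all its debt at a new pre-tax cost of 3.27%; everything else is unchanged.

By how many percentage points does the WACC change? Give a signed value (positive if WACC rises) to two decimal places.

-2.14 pp

Current WACC:
Total capital V = 98.8 + 188 = 286.8.
Equity: weight = 98.8/286.8 = 0.3445; cost = 14.2%.
Senior notes: weight = 188/286.8 = 0.6555; after-tax cost = 7.8% × (1 − 27.9%) = 5.6238%.
WACC = 0.3445 × 14.2000% + 0.6555 × 5.6238% = 8.5782%.
After the change:
Total capital V = 98.8 + 188 = 286.8.
Equity: weight = 98.8/286.8 = 0.3445; cost = 14.2%.
Senior notes: weight = 188/286.8 = 0.6555; after-tax cost = 3.27% × (1 − 27.9%) = 2.3577%.
WACC = 0.3445 × 14.2000% + 0.6555 × 2.3577% = 6.4372%.
Change in WACC = 6.4372% − 8.5782% = -2.1410 pp.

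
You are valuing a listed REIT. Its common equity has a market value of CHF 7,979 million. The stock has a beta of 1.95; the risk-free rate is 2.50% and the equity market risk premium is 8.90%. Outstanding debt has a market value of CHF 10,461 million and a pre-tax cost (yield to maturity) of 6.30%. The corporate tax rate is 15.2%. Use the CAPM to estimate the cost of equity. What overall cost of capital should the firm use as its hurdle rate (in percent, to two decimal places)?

11.62%

Cost of equity via CAPM: Re = 2.5% + 1.95 × 8.9% = 19.8550%.
Total capital V = 7979 + 10461 = 18440.
Equity: weight = 7979/18440 = 0.4327; cost = 19.855%.
Debt: weight = 10461/18440 = 0.5673; after-tax cost = 6.3% × (1 − 15.2%) = 5.3424%.
WACC = 0.4327 × 19.8550% + 0.5673 × 5.3424% = 11.6220%.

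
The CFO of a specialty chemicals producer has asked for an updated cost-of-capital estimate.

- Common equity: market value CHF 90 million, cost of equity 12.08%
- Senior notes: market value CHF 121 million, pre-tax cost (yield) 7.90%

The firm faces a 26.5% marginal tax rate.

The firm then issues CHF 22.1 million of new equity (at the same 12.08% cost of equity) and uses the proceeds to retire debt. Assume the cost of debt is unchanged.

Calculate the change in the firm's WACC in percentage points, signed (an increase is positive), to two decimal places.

+0.66 pp

Current WACC:
Total capital V = 90 + 121 = 211.
Equity: weight = 90/211 = 0.4265; cost = 12.08%.
Senior notes: weight = 121/211 = 0.5735; after-tax cost = 7.9% × (1 − 26.5%) = 5.8065%.
WACC = 0.4265 × 12.0800% + 0.5735 × 5.8065% = 8.4824%.
After the change:
Total capital V = 112.1 + 98.9 = 211.
Equity: weight = 112.1/211 = 0.5313; cost = 12.08%.
Senior notes: weight = 98.9/211 = 0.4687; after-tax cost = 7.9% × (1 − 26.5%) = 5.8065%.
WACC = 0.5313 × 12.0800% + 0.4687 × 5.8065% = 9.1395%.
Change in WACC = 9.1395% − 8.4824% = 0.6571 pp.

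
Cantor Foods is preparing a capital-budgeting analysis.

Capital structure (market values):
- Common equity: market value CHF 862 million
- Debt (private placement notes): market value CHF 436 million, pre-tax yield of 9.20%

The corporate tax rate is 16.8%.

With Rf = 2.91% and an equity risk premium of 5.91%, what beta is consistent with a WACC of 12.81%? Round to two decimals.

2.12

Total capital V = 862 + 436 = 1298.
Equity weight = 862/1298 = 0.6641.
Private placement notes weight = 436/1298 = 0.3359.
Debt contribution = 0.3359 × 9.2% × (1 − 16.8%) = 2.5711%.
Required equity contribution = 12.81% − 2.5711% = 10.2389%  ⇒  Re = 15.4177%.
CAPM: 15.4177% = 2.91% + β × 5.91%  ⇒  β = 2.1164.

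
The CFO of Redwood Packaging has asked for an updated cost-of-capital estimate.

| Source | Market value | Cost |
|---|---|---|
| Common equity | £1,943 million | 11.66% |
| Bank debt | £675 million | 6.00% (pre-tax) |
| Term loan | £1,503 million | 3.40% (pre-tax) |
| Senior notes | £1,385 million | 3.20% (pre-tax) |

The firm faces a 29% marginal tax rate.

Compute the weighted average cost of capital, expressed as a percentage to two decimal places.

5.87%

Total capital V = 1943 + 675 + 1503 + 1385 = 5506.
Equity: weight = 1943/5506 = 0.3529; cost = 11.66%.
Bank debt: weight = 675/5506 = 0.1226; after-tax cost = 6% × (1 − 29%) = 4.2600%.
Term loan: weight = 1503/5506 = 0.2730; after-tax cost = 3.4% × (1 − 29%) = 2.4140%.
Senior notes: weight = 1385/5506 = 0.2515; after-tax cost = 3.2% × (1 − 29%) = 2.2720%.
WACC = 0.3529 × 11.6600% + 0.1226 × 4.2600% + 0.2730 × 2.4140% + 0.2515 × 2.2720% = 5.8674%.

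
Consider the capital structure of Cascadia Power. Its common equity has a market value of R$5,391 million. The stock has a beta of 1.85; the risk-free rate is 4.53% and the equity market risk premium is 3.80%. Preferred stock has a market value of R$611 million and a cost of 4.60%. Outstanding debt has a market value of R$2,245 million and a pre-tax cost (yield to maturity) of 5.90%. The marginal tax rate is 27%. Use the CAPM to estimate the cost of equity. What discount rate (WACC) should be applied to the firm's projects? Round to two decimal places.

Cost of equity via CAPM: Re = 4.53% + 1.85 × 3.8% = 11.5600%.
Total capital V = 5391 + 611 + 2245 = 8247.
Equity: weight = 5391/8247 = 0.6537; cost = 11.56%.
Preferred: weight = 611/8247 = 0.0741; cost = 4.6%.
Debt: weight = 2245/8247 = 0.2722; after-tax cost = 5.9% × (1 − 27%) = 4.3070%.
WACC = 0.6537 × 11.5600% + 0.0741 × 4.6000% + 0.2722 × 4.3070% = 9.0699%.

9.07%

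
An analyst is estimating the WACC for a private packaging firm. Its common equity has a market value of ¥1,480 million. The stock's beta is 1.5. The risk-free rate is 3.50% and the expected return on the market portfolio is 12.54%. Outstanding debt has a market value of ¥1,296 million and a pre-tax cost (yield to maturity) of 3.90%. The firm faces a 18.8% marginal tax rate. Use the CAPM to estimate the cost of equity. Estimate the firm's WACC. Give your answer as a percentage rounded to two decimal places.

10.57%

Market risk premium = 12.54% − 3.5% = 9.04%.
Cost of equity via CAPM: Re = 3.5% + 1.5 × 9.04% = 17.0600%.
Total capital V = 1480 + 1296 = 2776.
Equity: weight = 1480/2776 = 0.5331; cost = 17.06%.
Debt: weight = 1296/2776 = 0.4669; after-tax cost = 3.9% × (1 − 18.8%) = 3.1668%.
WACC = 0.5331 × 17.0600% + 0.4669 × 3.1668% = 10.5738%.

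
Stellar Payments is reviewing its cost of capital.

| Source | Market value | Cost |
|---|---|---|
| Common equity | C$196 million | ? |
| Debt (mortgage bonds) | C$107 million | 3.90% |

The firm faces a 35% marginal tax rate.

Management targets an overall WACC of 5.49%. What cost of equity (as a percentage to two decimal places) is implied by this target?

Total capital V = 196 + 107 = 303.
Equity weight = 196/303 = 0.6469.
Mortgage bonds weight = 107/303 = 0.3531.
Debt contribution = 0.3531 × 3.9% × (1 − 35%) = 0.8952%.
Required equity contribution = 5.49% − 0.8952% = 4.5948%.
Re = 4.5948% / 0.6469 = 7.1032%.

7.10%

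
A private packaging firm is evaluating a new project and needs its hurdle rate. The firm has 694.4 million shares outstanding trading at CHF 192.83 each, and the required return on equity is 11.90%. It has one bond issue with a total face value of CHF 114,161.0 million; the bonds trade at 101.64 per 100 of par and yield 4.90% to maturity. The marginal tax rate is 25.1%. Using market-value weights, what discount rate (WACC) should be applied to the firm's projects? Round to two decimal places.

Market value of equity E = 192.83 × 694.4m = 133901.152m. Market value of debt D = 114161m × 101.64/100 = 116033.2404m.
Total capital V = 133901.152 + 116033.2404 = 249934.3924.
Equity: weight = 133901.152/249934.3924 = 0.5357; cost = 11.9%.
Bonds outstanding: weight = 116033.2404/249934.3924 = 0.4643; after-tax cost = 4.9% × (1 − 25.1%) = 3.6701%.
WACC = 0.5357 × 11.9000% + 0.4643 × 3.6701% = 8.0792%.

8.08%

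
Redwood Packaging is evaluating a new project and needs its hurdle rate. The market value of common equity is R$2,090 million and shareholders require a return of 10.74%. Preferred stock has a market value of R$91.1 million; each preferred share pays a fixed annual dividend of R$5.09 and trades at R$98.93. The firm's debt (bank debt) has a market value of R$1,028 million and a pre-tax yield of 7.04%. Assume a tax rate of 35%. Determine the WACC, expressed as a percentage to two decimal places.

Cost of preferred: Rp = 5.09 / 98.93 = 5.1451%.
Total capital V = 2090 + 91.1 + 1028 = 3209.1.
Equity: weight = 2090/3209.1 = 0.6513; cost = 10.74%.
Preferred: weight = 91.1/3209.1 = 0.0284; cost = 5.1451%.
Bank debt: weight = 1028/3209.1 = 0.3203; after-tax cost = 7.04% × (1 − 35%) = 4.5760%.
WACC = 0.6513 × 10.7400% + 0.0284 × 5.1451% + 0.3203 × 4.5760% = 8.6066%.

8.61%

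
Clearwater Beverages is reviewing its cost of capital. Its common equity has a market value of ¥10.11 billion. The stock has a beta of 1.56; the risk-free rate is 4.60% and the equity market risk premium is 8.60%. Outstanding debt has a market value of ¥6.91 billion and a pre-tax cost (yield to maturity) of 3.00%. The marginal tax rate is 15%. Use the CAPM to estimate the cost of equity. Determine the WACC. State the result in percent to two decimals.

11.74%

Cost of equity via CAPM: Re = 4.6% + 1.56 × 8.6% = 18.0160%.
Total capital V = 10.11 + 6.91 = 17.02.
Equity: weight = 10.11/17.02 = 0.5940; cost = 18.016%.
Debt: weight = 6.91/17.02 = 0.4060; after-tax cost = 3% × (1 − 15%) = 2.5500%.
WACC = 0.5940 × 18.0160% + 0.4060 × 2.5500% = 11.7369%.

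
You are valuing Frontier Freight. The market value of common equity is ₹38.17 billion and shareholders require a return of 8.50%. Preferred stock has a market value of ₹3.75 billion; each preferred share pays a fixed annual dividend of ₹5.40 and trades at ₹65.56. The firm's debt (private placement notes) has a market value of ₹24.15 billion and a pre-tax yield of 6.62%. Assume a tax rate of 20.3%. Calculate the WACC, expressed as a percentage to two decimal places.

7.31%

Cost of preferred: Rp = 5.4 / 65.56 = 8.2367%.
Total capital V = 38.17 + 3.75 + 24.15 = 66.07.
Equity: weight = 38.17/66.07 = 0.5777; cost = 8.5%.
Preferred: weight = 3.75/66.07 = 0.0568; cost = 8.2367%.
Private placement notes: weight = 24.15/66.07 = 0.3655; after-tax cost = 6.62% × (1 − 20.3%) = 5.2761%.
WACC = 0.5777 × 8.5000% + 0.0568 × 8.2367% + 0.3655 × 5.2761% = 7.3067%.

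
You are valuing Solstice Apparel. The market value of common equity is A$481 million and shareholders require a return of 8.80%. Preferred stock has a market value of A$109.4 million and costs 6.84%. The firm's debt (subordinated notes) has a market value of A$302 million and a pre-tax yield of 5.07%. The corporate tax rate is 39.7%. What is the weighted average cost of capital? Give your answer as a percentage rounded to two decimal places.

6.62%

Total capital V = 481 + 109.4 + 302 = 892.4.
Equity: weight = 481/892.4 = 0.5390; cost = 8.8%.
Preferred: weight = 109.4/892.4 = 0.1226; cost = 6.84%.
Subordinated notes: weight = 302/892.4 = 0.3384; after-tax cost = 5.07% × (1 − 39.7%) = 3.0572%.
WACC = 0.5390 × 8.8000% + 0.1226 × 6.8400% + 0.3384 × 3.0572% = 6.6163%.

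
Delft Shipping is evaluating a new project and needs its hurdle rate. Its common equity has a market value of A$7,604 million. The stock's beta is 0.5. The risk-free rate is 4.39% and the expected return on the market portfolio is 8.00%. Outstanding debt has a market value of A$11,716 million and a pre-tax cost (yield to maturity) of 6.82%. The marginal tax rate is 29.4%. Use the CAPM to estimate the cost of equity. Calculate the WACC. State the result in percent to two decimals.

Market risk premium = 8.0% − 4.39% = 3.61%.
Cost of equity via CAPM: Re = 4.39% + 0.5 × 3.61% = 6.1950%.
Total capital V = 7604 + 11716 = 19320.
Equity: weight = 7604/19320 = 0.3936; cost = 6.195%.
Debt: weight = 11716/19320 = 0.6064; after-tax cost = 6.82% × (1 − 29.4%) = 4.8149%.
WACC = 0.3936 × 6.1950% + 0.6064 × 4.8149% = 5.3581%.

5.36%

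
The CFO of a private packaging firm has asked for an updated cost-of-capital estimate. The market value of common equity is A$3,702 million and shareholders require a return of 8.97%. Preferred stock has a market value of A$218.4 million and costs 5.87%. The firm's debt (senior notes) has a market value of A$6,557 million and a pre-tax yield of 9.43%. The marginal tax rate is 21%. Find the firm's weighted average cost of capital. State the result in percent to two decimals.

Total capital V = 3702 + 218.4 + 6557 = 10477.4.
Equity: weight = 3702/10477.4 = 0.3533; cost = 8.97%.
Preferred: weight = 218.4/10477.4 = 0.0208; cost = 5.87%.
Senior notes: weight = 6557/10477.4 = 0.6258; after-tax cost = 9.43% × (1 − 21%) = 7.4497%.
WACC = 0.3533 × 8.9700% + 0.0208 × 5.8700% + 0.6258 × 7.4497% = 7.9539%.

7.95%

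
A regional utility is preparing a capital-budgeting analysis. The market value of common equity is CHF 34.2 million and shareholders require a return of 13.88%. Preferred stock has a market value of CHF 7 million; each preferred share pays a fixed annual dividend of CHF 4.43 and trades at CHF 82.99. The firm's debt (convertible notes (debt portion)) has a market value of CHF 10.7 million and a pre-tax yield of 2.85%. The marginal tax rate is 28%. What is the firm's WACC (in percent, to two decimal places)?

10.29%

Cost of preferred: Rp = 4.43 / 82.99 = 5.3380%.
Total capital V = 34.2 + 7 + 10.7 = 51.9.
Equity: weight = 34.2/51.9 = 0.6590; cost = 13.88%.
Preferred: weight = 7/51.9 = 0.1349; cost = 5.338%.
Convertible notes (debt portion): weight = 10.7/51.9 = 0.2062; after-tax cost = 2.85% × (1 − 28%) = 2.0520%.
WACC = 0.6590 × 13.8800% + 0.1349 × 5.3380% + 0.2062 × 2.0520% = 10.2894%.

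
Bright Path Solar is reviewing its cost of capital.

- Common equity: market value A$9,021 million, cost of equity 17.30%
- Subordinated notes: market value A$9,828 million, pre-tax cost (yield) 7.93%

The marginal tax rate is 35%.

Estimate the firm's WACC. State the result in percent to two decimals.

Total capital V = 9021 + 9828 = 18849.
Equity: weight = 9021/18849 = 0.4786; cost = 17.3%.
Subordinated notes: weight = 9828/18849 = 0.5214; after-tax cost = 7.93% × (1 − 35%) = 5.1545%.
WACC = 0.4786 × 17.3000% + 0.5214 × 5.1545% = 10.9673%.

10.97%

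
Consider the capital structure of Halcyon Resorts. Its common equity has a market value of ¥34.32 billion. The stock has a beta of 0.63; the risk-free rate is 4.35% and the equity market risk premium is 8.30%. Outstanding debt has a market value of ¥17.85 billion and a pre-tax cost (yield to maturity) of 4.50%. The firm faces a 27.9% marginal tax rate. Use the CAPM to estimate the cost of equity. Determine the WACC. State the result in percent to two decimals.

7.41%

Cost of equity via CAPM: Re = 4.35% + 0.63 × 8.3% = 9.5790%.
Total capital V = 34.32 + 17.85 = 52.17.
Equity: weight = 34.32/52.17 = 0.6578; cost = 9.579%.
Debt: weight = 17.85/52.17 = 0.3422; after-tax cost = 4.5% × (1 − 27.9%) = 3.2445%.
WACC = 0.6578 × 9.5790% + 0.3422 × 3.2445% = 7.4116%.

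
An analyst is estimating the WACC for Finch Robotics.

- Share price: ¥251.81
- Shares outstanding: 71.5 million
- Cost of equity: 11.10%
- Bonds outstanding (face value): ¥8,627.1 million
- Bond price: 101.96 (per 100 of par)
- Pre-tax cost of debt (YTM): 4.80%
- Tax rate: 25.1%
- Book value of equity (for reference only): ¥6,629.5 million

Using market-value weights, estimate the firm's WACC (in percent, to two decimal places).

8.64%

Market value of equity E = 251.81 × 71.5m = 18004.415m. Market value of debt D = 8627.1m × 101.96/100 = 8796.19116m.
Total capital V = 18004.415 + 8796.19116 = 26800.60616.
Equity: weight = 18004.415/26800.60616 = 0.6718; cost = 11.1%.
Bonds outstanding: weight = 8796.19116/26800.60616 = 0.3282; after-tax cost = 4.8% × (1 − 25.1%) = 3.5952%.
WACC = 0.6718 × 11.1000% + 0.3282 × 3.5952% = 8.6369%.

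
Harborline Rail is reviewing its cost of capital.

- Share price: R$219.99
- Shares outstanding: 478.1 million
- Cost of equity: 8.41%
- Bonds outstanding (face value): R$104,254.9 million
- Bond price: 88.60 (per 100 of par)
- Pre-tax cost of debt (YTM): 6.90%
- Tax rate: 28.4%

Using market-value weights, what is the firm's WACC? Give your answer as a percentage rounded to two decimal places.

Market value of equity E = 219.99 × 478.1m = 105177.219m. Market value of debt D = 104254.9m × 88.6/100 = 92369.8414m.
Total capital V = 105177.219 + 92369.8414 = 197547.0604.
Equity: weight = 105177.219/197547.0604 = 0.5324; cost = 8.41%.
Bonds outstanding: weight = 92369.8414/197547.0604 = 0.4676; after-tax cost = 6.9% × (1 − 28.4%) = 4.9404%.
WACC = 0.5324 × 8.4100% + 0.4676 × 4.9404% = 6.7877%.

6.79%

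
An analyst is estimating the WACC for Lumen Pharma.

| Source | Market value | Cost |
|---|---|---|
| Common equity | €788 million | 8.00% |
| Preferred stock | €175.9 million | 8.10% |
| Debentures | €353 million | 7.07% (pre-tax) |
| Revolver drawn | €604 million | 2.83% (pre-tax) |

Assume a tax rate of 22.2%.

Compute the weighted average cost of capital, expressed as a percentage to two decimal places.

5.73%

Total capital V = 788 + 175.9 + 353 + 604 = 1920.9.
Equity: weight = 788/1920.9 = 0.4102; cost = 8%.
Preferred: weight = 175.9/1920.9 = 0.0916; cost = 8.1%.
Debentures: weight = 353/1920.9 = 0.1838; after-tax cost = 7.07% × (1 − 22.2%) = 5.5005%.
Revolver drawn: weight = 604/1920.9 = 0.3144; after-tax cost = 2.83% × (1 − 22.2%) = 2.2017%.
WACC = 0.4102 × 8.0000% + 0.0916 × 8.1000% + 0.1838 × 5.5005% + 0.3144 × 2.2017% = 5.7266%.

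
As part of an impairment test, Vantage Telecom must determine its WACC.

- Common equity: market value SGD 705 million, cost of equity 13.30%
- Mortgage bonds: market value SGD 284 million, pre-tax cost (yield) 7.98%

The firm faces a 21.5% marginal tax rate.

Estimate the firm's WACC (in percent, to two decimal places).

Total capital V = 705 + 284 = 989.
Equity: weight = 705/989 = 0.7128; cost = 13.3%.
Mortgage bonds: weight = 284/989 = 0.2872; after-tax cost = 7.98% × (1 − 21.5%) = 6.2643%.
WACC = 0.7128 × 13.3000% + 0.2872 × 6.2643% = 11.2796%.

11.28%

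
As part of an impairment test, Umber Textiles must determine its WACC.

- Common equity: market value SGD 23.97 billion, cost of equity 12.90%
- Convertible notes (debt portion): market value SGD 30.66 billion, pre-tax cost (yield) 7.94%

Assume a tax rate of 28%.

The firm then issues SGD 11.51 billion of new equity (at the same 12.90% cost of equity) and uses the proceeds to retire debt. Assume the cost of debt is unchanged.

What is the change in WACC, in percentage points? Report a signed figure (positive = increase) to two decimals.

Current WACC:
Total capital V = 23.97 + 30.66 = 54.63.
Equity: weight = 23.97/54.63 = 0.4388; cost = 12.9%.
Convertible notes (debt portion): weight = 30.66/54.63 = 0.5612; after-tax cost = 7.94% × (1 − 28%) = 5.7168%.
WACC = 0.4388 × 12.9000% + 0.5612 × 5.7168% = 8.8686%.
After the change:
Total capital V = 35.48 + 19.15 = 54.63.
Equity: weight = 35.48/54.63 = 0.6495; cost = 12.9%.
Convertible notes (debt portion): weight = 19.15/54.63 = 0.3505; after-tax cost = 7.94% × (1 − 28%) = 5.7168%.
WACC = 0.6495 × 12.9000% + 0.3505 × 5.7168% = 10.3820%.
Change in WACC = 10.3820% − 8.8686% = 1.5134 pp.

+1.51 pp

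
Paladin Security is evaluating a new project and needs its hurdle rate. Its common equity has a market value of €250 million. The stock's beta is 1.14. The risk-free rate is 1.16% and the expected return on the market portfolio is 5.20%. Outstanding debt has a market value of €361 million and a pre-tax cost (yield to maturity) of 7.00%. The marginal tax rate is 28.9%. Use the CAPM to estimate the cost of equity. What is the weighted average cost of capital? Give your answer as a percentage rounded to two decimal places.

Market risk premium = 5.2% − 1.16% = 4.04%.
Cost of equity via CAPM: Re = 1.16% + 1.14 × 4.04% = 5.7656%.
Total capital V = 250 + 361 = 611.
Equity: weight = 250/611 = 0.4092; cost = 5.7656%.
Debt: weight = 361/611 = 0.5908; after-tax cost = 7% × (1 − 28.9%) = 4.9770%.
WACC = 0.4092 × 5.7656% + 0.5908 × 4.9770% = 5.2997%.

5.30%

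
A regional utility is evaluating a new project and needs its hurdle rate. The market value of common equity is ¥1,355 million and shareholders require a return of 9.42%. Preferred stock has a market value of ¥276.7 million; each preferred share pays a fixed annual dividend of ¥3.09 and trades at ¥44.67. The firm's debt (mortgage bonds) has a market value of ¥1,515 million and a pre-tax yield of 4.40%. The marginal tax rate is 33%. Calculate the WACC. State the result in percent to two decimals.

6.08%

Cost of preferred: Rp = 3.09 / 44.67 = 6.9174%.
Total capital V = 1355 + 276.7 + 1515 = 3146.7.
Equity: weight = 1355/3146.7 = 0.4306; cost = 9.42%.
Preferred: weight = 276.7/3146.7 = 0.0879; cost = 6.9174%.
Mortgage bonds: weight = 1515/3146.7 = 0.4815; after-tax cost = 4.4% × (1 − 33%) = 2.9480%.
WACC = 0.4306 × 9.4200% + 0.0879 × 6.9174% + 0.4815 × 2.9480% = 6.0839%.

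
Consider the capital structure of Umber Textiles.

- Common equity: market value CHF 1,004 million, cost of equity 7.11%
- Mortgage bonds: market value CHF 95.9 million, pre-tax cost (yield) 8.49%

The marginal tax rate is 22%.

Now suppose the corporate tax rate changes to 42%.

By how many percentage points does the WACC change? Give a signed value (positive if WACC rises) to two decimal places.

-0.15 pp

Current WACC:
Total capital V = 1004 + 95.9 = 1099.9.
Equity: weight = 1004/1099.9 = 0.9128; cost = 7.11%.
Mortgage bonds: weight = 95.9/1099.9 = 0.0872; after-tax cost = 8.49% × (1 − 22%) = 6.6222%.
WACC = 0.9128 × 7.1100% + 0.0872 × 6.6222% = 7.0675%.
After the change:
Total capital V = 1004 + 95.9 = 1099.9.
Equity: weight = 1004/1099.9 = 0.9128; cost = 7.11%.
Mortgage bonds: weight = 95.9/1099.9 = 0.0872; after-tax cost = 8.49% × (1 − 42%) = 4.9242%.
WACC = 0.9128 × 7.1100% + 0.0872 × 4.9242% = 6.9194%.
Change in WACC = 6.9194% − 7.0675% = -0.1480 pp.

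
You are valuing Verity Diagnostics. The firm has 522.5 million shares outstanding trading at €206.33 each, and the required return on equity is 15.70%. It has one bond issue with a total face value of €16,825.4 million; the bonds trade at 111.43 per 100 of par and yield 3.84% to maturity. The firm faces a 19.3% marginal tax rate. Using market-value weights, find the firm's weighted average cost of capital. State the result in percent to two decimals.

13.83%

Market value of equity E = 206.33 × 522.5m = 107807.425m. Market value of debt D = 16825.4m × 111.43/100 = 18748.54322m.
Total capital V = 107807.425 + 18748.54322 = 126555.96822.
Equity: weight = 107807.425/126555.96822 = 0.8519; cost = 15.7%.
Bonds outstanding: weight = 18748.54322/126555.96822 = 0.1481; after-tax cost = 3.84% × (1 − 19.3%) = 3.0989%.
WACC = 0.8519 × 15.7000% + 0.1481 × 3.0989% = 13.8332%.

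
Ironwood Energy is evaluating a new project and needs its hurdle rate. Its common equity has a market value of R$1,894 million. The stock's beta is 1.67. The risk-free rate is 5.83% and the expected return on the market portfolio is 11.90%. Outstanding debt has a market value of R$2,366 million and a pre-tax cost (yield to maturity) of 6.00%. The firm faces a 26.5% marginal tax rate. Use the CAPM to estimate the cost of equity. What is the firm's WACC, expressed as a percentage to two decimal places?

Market risk premium = 11.9% − 5.83% = 6.07%.
Cost of equity via CAPM: Re = 5.83% + 1.67 × 6.07% = 15.9669%.
Total capital V = 1894 + 2366 = 4260.
Equity: weight = 1894/4260 = 0.4446; cost = 15.9669%.
Debt: weight = 2366/4260 = 0.5554; after-tax cost = 6% × (1 − 26.5%) = 4.4100%.
WACC = 0.4446 × 15.9669% + 0.5554 × 4.4100% = 9.5482%.

9.55%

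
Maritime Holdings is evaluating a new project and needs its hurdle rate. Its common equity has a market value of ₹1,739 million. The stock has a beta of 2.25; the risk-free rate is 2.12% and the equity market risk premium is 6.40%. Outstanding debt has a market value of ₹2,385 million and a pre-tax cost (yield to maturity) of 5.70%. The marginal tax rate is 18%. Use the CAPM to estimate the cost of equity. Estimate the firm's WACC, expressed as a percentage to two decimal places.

Cost of equity via CAPM: Re = 2.12% + 2.25 × 6.4% = 16.5200%.
Total capital V = 1739 + 2385 = 4124.
Equity: weight = 1739/4124 = 0.4217; cost = 16.52%.
Debt: weight = 2385/4124 = 0.5783; after-tax cost = 5.7% × (1 − 18%) = 4.6740%.
WACC = 0.4217 × 16.5200% + 0.5783 × 4.6740% = 9.6692%.

9.67%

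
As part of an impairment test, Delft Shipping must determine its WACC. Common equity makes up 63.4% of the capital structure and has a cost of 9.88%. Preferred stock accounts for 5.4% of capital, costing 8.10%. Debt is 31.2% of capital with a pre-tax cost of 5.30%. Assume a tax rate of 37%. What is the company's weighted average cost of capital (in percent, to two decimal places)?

7.74%

After-tax cost of debt = 5.3% × (1 − 37%) = 3.3390%.
WACC = 0.634 × 9.8800% + 0.054 × 8.1000% + 0.312 × 3.3390% = 7.7431%.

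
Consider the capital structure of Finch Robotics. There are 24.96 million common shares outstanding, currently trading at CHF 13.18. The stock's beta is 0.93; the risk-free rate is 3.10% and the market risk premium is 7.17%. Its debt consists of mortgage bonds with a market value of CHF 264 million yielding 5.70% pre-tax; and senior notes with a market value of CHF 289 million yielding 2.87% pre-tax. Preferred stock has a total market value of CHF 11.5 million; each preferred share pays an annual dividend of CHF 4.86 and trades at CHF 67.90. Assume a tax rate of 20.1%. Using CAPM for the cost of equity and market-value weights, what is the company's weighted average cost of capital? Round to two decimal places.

Cost of equity via CAPM: Re = 3.1% + 0.93 × 7.17% = 9.7681%.
Cost of preferred: Rp = 4.86 / 67.9 = 7.1576%.
Market value of equity E = 13.18 × 24.96m = 328.9728m.
Total capital V = 328.9728 + 11.5 + 264 + 289 = 893.4728.
Equity: weight = 328.9728/893.4728 = 0.3682; cost = 9.7681%.
Preferred: weight = 11.5/893.4728 = 0.0129; cost = 7.1576%.
Mortgage bonds: weight = 264/893.4728 = 0.2955; after-tax cost = 5.7% × (1 − 20.1%) = 4.5543%.
Senior notes: weight = 289/893.4728 = 0.3235; after-tax cost = 2.87% × (1 − 20.1%) = 2.2931%.
WACC = 0.3682 × 9.7681% + 0.0129 × 7.1576% + 0.2955 × 4.5543% + 0.3235 × 2.2931% = 5.7761%.

5.78%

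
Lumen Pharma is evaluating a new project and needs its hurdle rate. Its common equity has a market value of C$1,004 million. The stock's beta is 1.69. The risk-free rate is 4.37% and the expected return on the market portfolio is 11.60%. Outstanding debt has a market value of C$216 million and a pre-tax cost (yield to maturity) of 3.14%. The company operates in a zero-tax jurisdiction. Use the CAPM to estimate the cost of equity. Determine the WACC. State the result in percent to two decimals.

Market risk premium = 11.6% − 4.37% = 7.23%.
Cost of equity via CAPM: Re = 4.37% + 1.69 × 7.23% = 16.5887%.
Total capital V = 1004 + 216 = 1220.
Equity: weight = 1004/1220 = 0.8230; cost = 16.5887%.
Debt: weight = 216/1220 = 0.1770; after-tax cost = 3.14% × (1 − 0%) = 3.1400%.
WACC = 0.8230 × 16.5887% + 0.1770 × 3.1400% = 14.2076%.

14.21%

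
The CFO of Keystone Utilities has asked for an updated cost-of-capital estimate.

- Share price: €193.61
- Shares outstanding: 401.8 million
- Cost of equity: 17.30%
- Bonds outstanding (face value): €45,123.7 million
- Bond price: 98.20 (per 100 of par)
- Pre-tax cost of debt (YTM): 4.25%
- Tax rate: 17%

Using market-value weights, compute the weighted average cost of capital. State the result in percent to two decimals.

12.30%

Market value of equity E = 193.61 × 401.8m = 77792.498m. Market value of debt D = 45123.7m × 98.2/100 = 44311.4734m.
Total capital V = 77792.498 + 44311.4734 = 122103.9714.
Equity: weight = 77792.498/122103.9714 = 0.6371; cost = 17.3%.
Bonds outstanding: weight = 44311.4734/122103.9714 = 0.3629; after-tax cost = 4.25% × (1 − 17%) = 3.5275%.
WACC = 0.6371 × 17.3000% + 0.3629 × 3.5275% = 12.3020%.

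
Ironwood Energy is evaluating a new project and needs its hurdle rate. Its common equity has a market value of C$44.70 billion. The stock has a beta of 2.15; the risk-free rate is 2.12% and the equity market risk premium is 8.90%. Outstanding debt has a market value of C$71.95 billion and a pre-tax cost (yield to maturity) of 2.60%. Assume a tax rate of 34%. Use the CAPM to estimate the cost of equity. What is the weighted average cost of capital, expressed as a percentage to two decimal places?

9.20%

Cost of equity via CAPM: Re = 2.12% + 2.15 × 8.9% = 21.2550%.
Total capital V = 44.7 + 71.95 = 116.65.
Equity: weight = 44.7/116.65 = 0.3832; cost = 21.255%.
Debt: weight = 71.95/116.65 = 0.6168; after-tax cost = 2.6% × (1 − 34%) = 1.7160%.
WACC = 0.3832 × 21.2550% + 0.6168 × 1.7160% = 9.2033%.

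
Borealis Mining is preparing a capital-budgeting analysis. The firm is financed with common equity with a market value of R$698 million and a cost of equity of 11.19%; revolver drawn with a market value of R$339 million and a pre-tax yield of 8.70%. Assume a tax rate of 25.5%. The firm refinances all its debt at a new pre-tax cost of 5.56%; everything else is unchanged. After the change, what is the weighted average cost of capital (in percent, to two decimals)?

8.89%

After the change:
Total capital V = 698 + 339 = 1037.
Equity: weight = 698/1037 = 0.6731; cost = 11.19%.
Revolver drawn: weight = 339/1037 = 0.3269; after-tax cost = 5.56% × (1 − 25.5%) = 4.1422%.
WACC = 0.6731 × 11.1900% + 0.3269 × 4.1422% = 8.8860%.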